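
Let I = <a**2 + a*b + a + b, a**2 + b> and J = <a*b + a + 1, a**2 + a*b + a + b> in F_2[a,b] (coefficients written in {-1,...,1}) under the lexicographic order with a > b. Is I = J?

No, the ideals differ.

Since reduced Gröbner bases are canonical representatives of ideals under a given ordering, it suffices to compute and compare them.
Buchberger on the first generating set:
f_1 = a**2 + a*b + a + b, LT = a**2.
f_2 = a**2 + b, LT = a**2.

S(f_1,f_2): lcm = a**2. S = a*b + a.
  leading term a*b: no divisor's leading term divides it; move a*b to the remainder.
  leading term a: no divisor's leading term divides it; move a to the remainder.
  remainder a*b + a ≠ 0; add g_3 = a*b + a to the basis.

S(f_1,g_3): lcm = a**2*b. S = a**2 + a*b**2 + a*b + b**2.
  leading term a**2: subtract (1)·f_1 from a**2 + a*b**2 + a*b + b**2 → a*b**2 + a + b**2 + b
  leading term a*b**2: subtract (b)·g_3 from a*b**2 + a + b**2 + b → a*b + a + b**2 + b
  leading term a*b: subtract (1)·g_3 from a*b + a + b**2 + b → b**2 + b
  leading term b**2: no divisor's leading term divides it; move b**2 to the remainder.
  leading term b: no divisor's leading term divides it; move b to the remainder.
  remainder b**2 + b ≠ 0; add g_4 = b**2 + b to the basis.

The other S-polynomials (S(f_2,g_3), S(f_1,g_4), S(f_2,g_4), S(g_3,g_4)) all reduce to 0 modulo the current basis, so we have a Gröbner basis.
Inter-reduce: drop elements whose leading term is divisible by another's, tail-reduce, and make monic.
Reduced Gröbner basis: {a**2 + b, a*b + a, b**2 + b}.

Buchberger on the second generating set:
h_1 = a*b + a + 1, LT = a*b.
h_2 = a**2 + a*b + a + b, LT = a**2.

S(h_1,h_2): lcm = a**2*b. S = a**2 + a*b**2 + a*b + a + b**2.
  leading term a**2: subtract (1)·h_2 from a**2 + a*b**2 + a*b + a + b**2 → a*b**2 + b**2 + b
  leading term a*b**2: subtract (b)·h_1 from a*b**2 + b**2 + b → a*b + b**2
  leading term a*b: subtract (1)·h_1 from a*b + b**2 → a + b**2 + 1
  leading term a: no divisor's leading term divides it; move a to the remainder.
  leading term b**2: no divisor's leading term divides it; move b**2 to the remainder.
  leading term 1: no divisor's leading term divides it; move 1 to the remainder.
  remainder a + b**2 + 1 ≠ 0; add k_3 = a + b**2 + 1 to the basis.

S(h_1,k_3): lcm = a*b. S = a + b**3 + b + 1.
  leading term a: subtract (1)·k_3 from a + b**3 + b + 1 → b**3 + b**2 + b
  leading term b**3: no divisor's leading term divides it; move b**3 to the remainder.
  leading term b**2: no divisor's leading term divides it; move b**2 to the remainder.
  leading term b: no divisor's leading term divides it; move b to the remainder.
  remainder b**3 + b**2 + b ≠ 0; add k_4 = b**3 + b**2 + b to the basis.

The other S-polynomials (S(h_2,k_3), S(h_1,k_4), S(h_2,k_4), S(k_3,k_4)) all reduce to 0 modulo the current basis, so we have a Gröbner basis.
Inter-reduce: drop elements whose leading term is divisible by another's, tail-reduce, and make monic.
Reduced Gröbner basis: {a + b**2 + 1, b**3 + b**2 + b}.

The bases are distinct; the ideals are different.
The same test decides containment: I ⊆ J iff every generator of I reduces to 0 modulo a Gröbner basis of J.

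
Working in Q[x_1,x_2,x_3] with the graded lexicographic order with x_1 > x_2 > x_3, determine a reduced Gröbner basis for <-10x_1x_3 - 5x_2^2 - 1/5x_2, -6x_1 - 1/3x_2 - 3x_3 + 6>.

f_1 = -10x_1x_3 - 5x_2^2 - 1/5x_2, LT = x_1x_3.
f_2 = -6x_1 - 1/3x_2 - 3x_3 + 6, LT = x_1.

S(f_1,f_2): lcm = x_1x_3. S = 1/2x_2^2 - 1/18x_2x_3 - 1/2x_3^2 + 1/50x_2 + x_3.
  leading term x_2^2: no divisor's leading term divides it; move 1/2x_2^2 to the remainder.
  leading term x_2x_3: no divisor's leading term divides it; move -1/18x_2x_3 to the remainder.
  leading term x_3^2: no divisor's leading term divides it; move -1/2x_3^2 to the remainder.
  leading term x_2: no divisor's leading term divides it; move 1/50x_2 to the remainder.
  leading term x_3: no divisor's leading term divides it; move x_3 to the remainder.
  remainder 1/2x_2^2 - 1/18x_2x_3 - 1/2x_3^2 + 1/50x_2 + x_3 ≠ 0; add g_3 = 1/2x_2^2 - 1/18x_2x_3 - 1/2x_3^2 + 1/50x_2 + x_3 to the basis.

The other S-polynomials (S(f_1,g_3), S(f_2,g_3)) all reduce to 0 modulo the current basis, so we have a Gröbner basis.
Inter-reduce: drop elements whose leading term is divisible by another's, tail-reduce, and make monic.

G = {x_2^2 - 1/9x_2x_3 - x_3^2 + 1/25x_2 + 2x_3, x_1 + 1/18x_2 + 1/2x_3 - 1}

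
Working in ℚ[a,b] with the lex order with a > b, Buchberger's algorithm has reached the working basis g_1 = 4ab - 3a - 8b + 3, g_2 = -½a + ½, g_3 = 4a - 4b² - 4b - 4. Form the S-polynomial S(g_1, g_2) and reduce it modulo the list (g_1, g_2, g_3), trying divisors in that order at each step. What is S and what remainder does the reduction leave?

S(g_1, g_2) = -¾a - b + ¾; remainder on division = -b.

lcm(LM(g_1), LM(g_2)) = ab.
S = (lcm/LT(g_1))·g_1 − (lcm/LT(g_2))·g_2 = -¾a - b + ¾.
Reduce S modulo (g_1, g_2, g_3) in that order:
  leading term a: subtract (3/2)·g_2 from -¾a - b + ¾ → -b
  leading term b: no divisor's leading term divides it; move -b to the remainder.
The remainder -b is nonzero, so it would be added as the next basis element.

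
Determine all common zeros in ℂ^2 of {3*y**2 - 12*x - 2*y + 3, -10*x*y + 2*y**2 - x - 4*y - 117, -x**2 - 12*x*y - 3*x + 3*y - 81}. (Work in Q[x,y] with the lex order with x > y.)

{(3, -3)}

Compute a lex Gröbner basis by Buchberger's algorithm.
f_1 = -12*x + 3*y**2 - 2*y + 3, LT = x.
f_2 = -10*x*y - x + 2*y**2 - 4*y - 117, LT = x*y.
f_3 = -x**2 - 12*x*y - 3*x + 3*y - 81, LT = x**2.

S(f_1,f_2): lcm = x*y. S = -1/10*x - 1/4*y**3 + 11/30*y**2 - 13/20*y - 117/10.
  reduce S modulo (f_1, f_2, f_3):
  remainder -1/4*y**3 + 41/120*y**2 - 19/30*y - 469/40 ≠ 0; add h_4 = -1/4*y**3 + 41/120*y**2 - 19/30*y - 469/40 to the basis.

S(f_1,f_3): lcm = x**2. S = -1/4*x*y**2 - 71/6*x*y - 13/4*x + 3*y - 81.
  reduce S modulo (f_1, f_2, f_3, h_4):
  remainder -13667/4800*y**2 + 80063/7200*y + 283129/4800 ≠ 0; add h_5 = -13667/4800*y**2 + 80063/7200*y + 283129/4800 to the basis.

S(f_2,f_3): lcm = x**2*y. S = 1/10*x**2 - 61/5*x*y**2 - 13/5*x*y + 117/10*x + 3*y**2 - 81*y.
  reduce S modulo (f_1, f_2, f_3, h_4, h_5):
  remainder 116150377/1230030*y + 116150377/410010 ≠ 0; add h_6 = 116150377/1230030*y + 116150377/410010 to the basis.

The other S-polynomials (S(f_1,h_4), S(f_2,h_4), S(f_3,h_4), S(f_1,h_5), S(f_2,h_5), S(f_3,h_5), S(h_4,h_5), S(f_1,h_6), S(f_2,h_6), S(f_3,h_6), S(h_4,h_6), S(h_5,h_6)) all reduce to 0 modulo the current basis, so we have a Gröbner basis.
Inter-reduce: drop elements whose leading term is divisible by another's, tail-reduce, and make monic.
Reduced Gröbner basis: {x - 3, y + 3}.

A lex Gröbner basis eliminates variables successively. Here y + 3 depends only on y, with roots {-3}; lifting each root through the earlier basis elements recovers the full solutions.
  y = -3: the earlier basis element becomes x - 3 = 0, giving x = 3 — point (3, -3).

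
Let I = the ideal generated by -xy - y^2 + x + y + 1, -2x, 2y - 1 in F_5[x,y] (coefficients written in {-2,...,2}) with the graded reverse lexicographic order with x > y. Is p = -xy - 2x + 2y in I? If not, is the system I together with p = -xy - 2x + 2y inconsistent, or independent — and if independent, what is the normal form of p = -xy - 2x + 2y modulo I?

Adjoining -xy - 2x + 2y makes the ideal the whole ring: the system is inconsistent.

First compute the reduced Gröbner basis of I by Buchberger's algorithm.
f_1 = -xy - y^2 + x + y + 1, LT = xy.
f_2 = -2x, LT = x.
f_3 = 2y - 1, LT = y.

The S-polynomials (S(f_1,f_2), S(f_1,f_3), S(f_2,f_3)) all reduce to 0 modulo the current basis, so we have a Gröbner basis.
Inter-reduce: drop elements whose leading term is divisible by another's, tail-reduce, and make monic.
Reduced Gröbner basis: {x, y + 2}.
Label its elements g_1 = x, g_2 = y + 2.

Reduce p = -xy - 2x + 2y modulo G:
  leading term xy: subtract (-y)·g_1 from -xy - 2x + 2y → -2x + 2y
  leading term x: subtract (-2)·g_1 from -2x + 2y → 2y
  leading term y: subtract (2)·g_2 from 2y → 1
  leading term 1: no divisor's leading term divides it; move 1 to the remainder.
  normal form = 1.
The normal form is nonzero, so p ∉ I. Since p minus its normal form lies in I, I + (p) = I + (r) where r = 1; decide whether this ideal is the whole ring.
Here r = 1 is a nonzero constant, hence a unit: 1 ∈ I + (p), the Gröbner basis of I + (p) is {1}, and the enlarged system has no common solution — adjoining p is inconsistent.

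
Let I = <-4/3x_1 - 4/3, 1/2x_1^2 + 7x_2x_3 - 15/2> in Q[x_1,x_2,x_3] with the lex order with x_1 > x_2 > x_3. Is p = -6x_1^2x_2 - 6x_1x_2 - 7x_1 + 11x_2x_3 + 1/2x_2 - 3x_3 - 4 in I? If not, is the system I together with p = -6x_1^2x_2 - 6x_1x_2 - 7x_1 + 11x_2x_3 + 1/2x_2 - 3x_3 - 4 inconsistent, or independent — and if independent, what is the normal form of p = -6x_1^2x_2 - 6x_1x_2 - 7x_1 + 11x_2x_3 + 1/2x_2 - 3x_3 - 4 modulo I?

First compute the reduced Gröbner basis of I by Buchberger's algorithm.
f_1 = -4/3x_1 - 4/3, LT = x_1.
f_2 = 1/2x_1^2 + 7x_2x_3 - 15/2, LT = x_1^2.

S(f_1,f_2): lcm = x_1^2. S = x_1 - 14x_2x_3 + 15.
  leading term x_1: subtract (-3/4)·f_1 from x_1 - 14x_2x_3 + 15 → -14x_2x_3 + 14
  leading term x_2x_3: no divisor's leading term divides it; move -14x_2x_3 to the remainder.
  leading term 1: no divisor's leading term divides it; move 14 to the remainder.
  remainder -14x_2x_3 + 14 ≠ 0; add h_3 = -14x_2x_3 + 14 to the basis.

S(f_1,h_3): leading monomials are coprime, so the S-polynomial reduces to 0 (Buchberger's first criterion).
S(f_2,h_3): leading monomials are coprime, so the S-polynomial reduces to 0 (Buchberger's first criterion).
Every S-polynomial of the final basis reduces to 0, so we have a Gröbner basis.
Inter-reduce: drop elements whose leading term is divisible by another's, tail-reduce, and make monic.
Reduced Gröbner basis: {x_1 + 1, x_2x_3 - 1}.
Label its elements g_1 = x_1 + 1, g_2 = x_2x_3 - 1.

Reduce p = -6x_1^2x_2 - 6x_1x_2 - 7x_1 + 11x_2x_3 + 1/2x_2 - 3x_3 - 4 modulo G:
  leading term x_1^2x_2: subtract (-6x_1x_2)·g_1 from -6x_1^2x_2 - 6x_1x_2 - 7x_1 + 11x_2x_3 + 1/2x_2 - 3x_3 - 4 → -7x_1 + 11x_2x_3 + 1/2x_2 - 3x_3 - 4
  leading term x_1: subtract (-7)·g_1 from -7x_1 + 11x_2x_3 + 1/2x_2 - 3x_3 - 4 → 11x_2x_3 + 1/2x_2 - 3x_3 + 3
  leading term x_2x_3: subtract (11)·g_2 from 11x_2x_3 + 1/2x_2 - 3x_3 + 3 → 1/2x_2 - 3x_3 + 14
  leading term x_2: no divisor's leading term divides it; move 1/2x_2 to the remainder.
  leading term x_3: no divisor's leading term divides it; move -3x_3 to the remainder.
  leading term 1: no divisor's leading term divides it; move 14 to the remainder.
  normal form = 1/2x_2 - 3x_3 + 14.
The normal form is nonzero, so p ∉ I. Since p minus its normal form lies in I, I + (p) = I + (r) where r = 1/2x_2 - 3x_3 + 14; decide whether this ideal is the whole ring.
Run Buchberger on G together with r (pairs among the g_i already reduce to 0 since G is a Gröbner basis):
g_1 = x_1 + 1, LT = x_1.
g_2 = x_2x_3 - 1, LT = x_2x_3.
r = 1/2x_2 - 3x_3 + 14, LT = x_2.

S(g_1,g_2): leading monomials are coprime, so the S-polynomial reduces to 0 (Buchberger's first criterion).
S(g_1,r): leading monomials are coprime, so the S-polynomial reduces to 0 (Buchberger's first criterion).
S(g_2,r): lcm = x_2x_3. S = 6x_3^2 - 28x_3 - 1.
  leading term x_3^2: no divisor's leading term divides it; move 6x_3^2 to the remainder.
  leading term x_3: no divisor's leading term divides it; move -28x_3 to the remainder.
  leading term 1: no divisor's leading term divides it; move -1 to the remainder.
  remainder 6x_3^2 - 28x_3 - 1 ≠ 0; add m_4 = 6x_3^2 - 28x_3 - 1 to the basis.

S(g_1,m_4): leading monomials are coprime, so the S-polynomial reduces to 0 (Buchberger's first criterion).
S(g_2,m_4): lcm = x_2x_3^2. S = 14/3x_2x_3 + 1/6x_2 - x_3.
  leading term x_2x_3: subtract (14/3)·g_2 from 14/3x_2x_3 + 1/6x_2 - x_3 → 1/6x_2 - x_3 + 14/3
  leading term x_2: subtract (1/3)·r from 1/6x_2 - x_3 + 14/3 → 0
  remainder 0.

S(r,m_4): leading monomials are coprime, so the S-polynomial reduces to 0 (Buchberger's first criterion).
Every S-polynomial of the final basis reduces to 0, so we have a Gröbner basis.
Inter-reduce: drop elements whose leading term is divisible by another's, tail-reduce, and make monic.
Reduced Gröbner basis: {x_1 + 1, x_2 - 6x_3 + 28, x_3^2 - 14/3x_3 - 1/6}.
The reduced Gröbner basis of I + (p) is {x_1 + 1, x_2 - 6x_3 + 28, x_3^2 - 14/3x_3 - 1/6} ≠ {1}, a proper ideal, so the enlarged system stays consistent: p is independent of I, with normal form 1/2x_2 - 3x_3 + 14.

-6x_1^2x_2 - 6x_1x_2 - 7x_1 + 11x_2x_3 + 1/2x_2 - 3x_3 - 4 is independent of I; its normal form modulo I is 1/2x_2 - 3x_3 + 14.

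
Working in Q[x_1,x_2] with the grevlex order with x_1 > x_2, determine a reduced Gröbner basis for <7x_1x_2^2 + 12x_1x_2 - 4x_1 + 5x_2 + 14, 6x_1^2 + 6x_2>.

G = {x_1x_2^2 + 12/7x_1x_2 - 4/7x_1 + 5/7x_2 + 2, x_2^3 - 5/7x_1x_2 + 12/7x_2^2 - 2x_1 - 4/7x_2, x_1^2 + x_2}

f_1 = 7x_1x_2^2 + 12x_1x_2 - 4x_1 + 5x_2 + 14, LT = x_1x_2^2.
f_2 = 6x_1^2 + 6x_2, LT = x_1^2.

S(f_1,f_2): lcm = x_1^2x_2^2. S = 12/7x_1^2x_2 - x_2^3 - 4/7x_1^2 + 5/7x_1x_2 + 2x_1.
  leading term x_1^2x_2: subtract (2/7x_2)·f_2 from 12/7x_1^2x_2 - x_2^3 - 4/7x_1^2 + 5/7x_1x_2 + 2x_1 → -x_2^3 - 4/7x_1^2 + 5/7x_1x_2 - 12/7x_2^2 + 2x_1
  leading term x_2^3: no divisor's leading term divides it; move -x_2^3 to the remainder.
  leading term x_1^2: subtract (-2/21)·f_2 from -4/7x_1^2 + 5/7x_1x_2 - 12/7x_2^2 + 2x_1 → 5/7x_1x_2 - 12/7x_2^2 + 2x_1 + 4/7x_2
  leading term x_1x_2: no divisor's leading term divides it; move 5/7x_1x_2 to the remainder.
  leading term x_2^2: no divisor's leading term divides it; move -12/7x_2^2 to the remainder.
  leading term x_1: no divisor's leading term divides it; move 2x_1 to the remainder.
  leading term x_2: no divisor's leading term divides it; move 4/7x_2 to the remainder.
  remainder -x_2^3 + 5/7x_1x_2 - 12/7x_2^2 + 2x_1 + 4/7x_2 ≠ 0; add g_3 = -x_2^3 + 5/7x_1x_2 - 12/7x_2^2 + 2x_1 + 4/7x_2 to the basis.

The other S-polynomials (S(f_1,g_3), S(f_2,g_3)) all reduce to 0 modulo the current basis, so we have a Gröbner basis.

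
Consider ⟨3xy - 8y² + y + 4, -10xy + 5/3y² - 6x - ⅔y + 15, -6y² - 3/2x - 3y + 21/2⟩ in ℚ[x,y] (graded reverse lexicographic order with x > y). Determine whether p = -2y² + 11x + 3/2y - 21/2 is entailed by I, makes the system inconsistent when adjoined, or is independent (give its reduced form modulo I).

-2y² + 11x + 3/2y - 21/2 lies in I (it reduces to 0).

First compute the reduced Gröbner basis of I by Buchberger's algorithm.
f_1 = 3xy - 8y² + y + 4, LT = xy.
f_2 = -10xy + 5/3y² - 6x - ⅔y + 15, LT = xy.
f_3 = -6y² - 3/2x - 3y + 21/2, LT = y².

S(f_1,f_2): lcm = xy. S = -5/2y² - ⅗x + 4/15y + 17/6.
  reduce S modulo (f_1, f_2, f_3):
  remainder 1/40x + 91/60y - 37/24 ≠ 0; add h_4 = 1/40x + 91/60y - 37/24 to the basis.

S(f_1,f_3): lcm = xy². S = -8/3y³ - ¼x² - ½xy + ⅓y² + 7/4x + 4/3y.
  reduce S modulo (f_1, f_2, f_3, h_4):
  remainder 39010/27y - 39010/27 ≠ 0; add h_5 = 39010/27y - 39010/27 to the basis.

The other S-polynomials (S(f_2,f_3), S(f_1,h_4), S(f_2,h_4), S(f_3,h_4), S(f_1,h_5), S(f_2,h_5), S(f_3,h_5), S(h_4,h_5)) all reduce to 0 modulo the current basis, so we have a Gröbner basis.
Inter-reduce: drop elements whose leading term is divisible by another's, tail-reduce, and make monic.
Reduced Gröbner basis: {x - 1, y - 1}.
Label its elements g_1 = x - 1, g_2 = y - 1.

Reduce p = -2y² + 11x + 3/2y - 21/2 modulo G:
  leading term y²: subtract (-2y)·g_2 from -2y² + 11x + 3/2y - 21/2 → 11x - ½y - 21/2
  leading term x: subtract (11)·g_1 from 11x - ½y - 21/2 → -½y + ½
  leading term y: subtract (-½)·g_2 from -½y + ½ → 0
  normal form = 0.
Since the normal form is 0, p ∈ I.

Ideal membership is decidable via reduction modulo a Gröbner basis.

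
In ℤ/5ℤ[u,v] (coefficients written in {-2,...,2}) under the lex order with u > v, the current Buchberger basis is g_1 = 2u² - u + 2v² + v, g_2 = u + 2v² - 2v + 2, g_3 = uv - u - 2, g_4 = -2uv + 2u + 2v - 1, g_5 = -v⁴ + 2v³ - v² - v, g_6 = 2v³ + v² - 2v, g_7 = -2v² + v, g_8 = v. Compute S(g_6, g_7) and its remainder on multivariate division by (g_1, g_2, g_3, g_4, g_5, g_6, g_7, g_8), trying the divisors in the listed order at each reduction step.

S(g_6, g_7) = v² - v; remainder on division = 0.

lcm(LM(g_6), LM(g_7)) = v³.
S = (lcm/LT(g_6))·g_6 − (lcm/LT(g_7))·g_7 = v² - v.
Reduce S modulo (g_1, g_2, g_3, g_4, g_5, g_6, g_7, g_8) in that order:
  leading term v²: subtract (2)·g_7 from v² - v → 2v
  leading term v: subtract (2)·g_8 from 2v → 0
The remainder is 0, so this S-polynomial contributes no new basis element.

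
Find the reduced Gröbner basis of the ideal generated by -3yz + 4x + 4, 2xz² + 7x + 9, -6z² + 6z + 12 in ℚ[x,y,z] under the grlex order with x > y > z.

f_1 = -3yz + 4x + 4, LT = yz.
f_2 = 2xz² + 7x + 9, LT = xz².
f_3 = -6z² + 6z + 12, LT = z².

S(f_1,f_2): lcm = xyz². S = -4/3x²z - 7/2xy - 4/3xz - 9/2y.
  reduce S modulo (f_1, f_2, f_3):
  remainder -4/3x²z - 7/2xy - 4/3xz - 9/2y ≠ 0; add g_4 = -4/3x²z - 7/2xy - 4/3xz - 9/2y to the basis.

S(f_1,f_3): lcm = yz². S = -4/3xz + yz + 2y - 4/3z.
  reduce S modulo (f_1, f_2, f_3, g_4):
  remainder -4/3xz + 4/3x + 2y - 4/3z + 4/3 ≠ 0; add g_5 = -4/3xz + 4/3x + 2y - 4/3z + 4/3 to the basis.

S(f_2,f_3): lcm = xz². S = xz + 11/2x + 9/2.
  reduce S modulo (f_1, f_2, f_3, g_4, g_5):
  remainder 13/2x + 3/2y - z + 11/2 ≠ 0; add g_6 = 13/2x + 3/2y - z + 11/2 to the basis.

S(f_1,g_4): lcm = x²yz. S = -4/3x³ - 21/8xy² - xyz - 4/3x² - 27/8y².
  reduce S modulo (f_1, f_2, f_3, g_4, g_5, g_6):
  remainder 10935/17576y³ - 31671/28561y² + 21546/371293y + 6384/371293z + 6384/371293 ≠ 0; add g_7 = 10935/17576y³ - 31671/28561y² + 21546/371293y + 6384/371293z + 6384/371293 to the basis.

S(f_3,g_4): lcm = x²z². S = -x²z - 21/8xyz - xz² - 2x² - 27/8yz.
  reduce S modulo (f_1, f_2, f_3, g_4, g_5, g_6, g_7):
  remainder -1215/1352y² + 243/4394y + 36/2197z + 36/2197 ≠ 0; add g_8 = -1215/1352y² + 243/4394y + 36/2197z + 36/2197 to the basis.

S(f_2,g_6): lcm = xz². S = -3/13yz² + 2/13z³ - 11/13z² + 7/2x + 9/2.
  reduce S modulo (f_1, f_2, f_3, g_4, g_5, g_6, g_7, g_8):
  remainder -405/338y + 18/169z + 18/169 ≠ 0; add g_9 = -405/338y + 18/169z + 18/169 to the basis.

The other S-polynomials (S(f_2,g_4), S(f_1,g_5), S(f_2,g_5), S(f_3,g_5), S(g_4,g_5), S(f_1,g_6), S(f_3,g_6), S(g_4,g_6), S(g_5,g_6), S(f_1,g_7), S(f_2,g_7), S(f_3,g_7), S(g_4,g_7), S(g_5,g_7), S(g_6,g_7), S(f_1,g_8), S(f_2,g_8), S(f_3,g_8), S(g_4,g_8), S(g_5,g_8), S(g_6,g_8), S(g_7,g_8), S(f_1,g_9), S(f_2,g_9), S(f_3,g_9), S(g_4,g_9), S(g_5,g_9), S(g_6,g_9), S(g_7,g_9), S(g_8,g_9)) all reduce to 0 modulo the current basis, so we have a Gröbner basis.
Inter-reduce: drop elements whose leading term is divisible by another's, tail-reduce, and make monic.

G = {z² - z - 2, x - 2/15z + 13/15, y - 4/45z - 4/45}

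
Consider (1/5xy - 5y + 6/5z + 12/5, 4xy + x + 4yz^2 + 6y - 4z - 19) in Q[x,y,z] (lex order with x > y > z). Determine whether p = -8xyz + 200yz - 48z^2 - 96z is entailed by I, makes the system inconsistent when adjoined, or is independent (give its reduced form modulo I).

-8xyz + 200yz - 48z^2 - 96z lies in I (it reduces to 0).

First compute the reduced Gröbner basis of I by Buchberger's algorithm.
f_1 = 1/5xy - 5y + 6/5z + 12/5, LT = xy.
f_2 = 4xy + x + 4yz^2 + 6y - 4z - 19, LT = xy.

S(f_1,f_2): lcm = xy. S = -1/4x - yz^2 - 53/2y + 7z + 67/4.
  reduce S modulo (f_1, f_2):
  remainder -1/4x - yz^2 - 53/2y + 7z + 67/4 ≠ 0; add h_3 = -1/4x - yz^2 - 53/2y + 7z + 67/4 to the basis.

S(f_1,h_3): lcm = xy. S = -4y^2z^2 - 106y^2 + 28yz + 42y + 6z + 12.
  reduce S modulo (f_1, f_2, h_3):
  remainder -4y^2z^2 - 106y^2 + 28yz + 42y + 6z + 12 ≠ 0; add h_4 = -4y^2z^2 - 106y^2 + 28yz + 42y + 6z + 12 to the basis.

The other S-polynomials (S(f_2,h_3), S(f_1,h_4), S(f_2,h_4), S(h_3,h_4)) all reduce to 0 modulo the current basis, so we have a Gröbner basis.
Inter-reduce: drop elements whose leading term is divisible by another's, tail-reduce, and make monic.
Reduced Gröbner basis: {x + 4yz^2 + 106y - 28z - 67, y^2z^2 + 53/2y^2 - 7yz - 21/2y - 3/2z - 3}.
Label its elements g_1 = x + 4yz^2 + 106y - 28z - 67, g_2 = y^2z^2 + 53/2y^2 - 7yz - 21/2y - 3/2z - 3.

Reduce p = -8xyz + 200yz - 48z^2 - 96z modulo G:
  leading term xyz: subtract (-8yz)·g_1 from -8xyz + 200yz - 48z^2 - 96z → 32y^2z^3 + 848y^2z - 224yz^2 - 336yz - 48z^2 - 96z
  leading term y^2z^3: subtract (32z)·g_2 from 32y^2z^3 + 848y^2z - 224yz^2 - 336yz - 48z^2 - 96z → 0
  normal form = 0.
Since the normal form is 0, p ∈ I.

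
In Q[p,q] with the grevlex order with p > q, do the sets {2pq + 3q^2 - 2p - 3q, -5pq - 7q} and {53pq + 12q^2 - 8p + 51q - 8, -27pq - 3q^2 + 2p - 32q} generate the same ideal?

No, the ideals differ.

Equality of ideals is decidable: compute both reduced Gröbner bases (unique for the ordering) and check whether they agree.
Buchberger on the first generating set:
f_1 = 2pq + 3q^2 - 2p - 3q, LT = pq.
f_2 = -5pq - 7q, LT = pq.

S(f_1,f_2): lcm = pq. S = 3/2q^2 - p - 29/10q.
  leading term q^2: no divisor's leading term divides it; move 3/2q^2 to the remainder.
  leading term p: no divisor's leading term divides it; move -p to the remainder.
  leading term q: no divisor's leading term divides it; move -29/10q to the remainder.
  remainder 3/2q^2 - p - 29/10q ≠ 0; add g_3 = 3/2q^2 - p - 29/10q to the basis.

S(f_1,g_3): lcm = pq^2. S = 3/2q^3 + 2/3p^2 + 14/15pq - 3/2q^2.
  leading term q^3: subtract (q)·g_3 from 3/2q^3 + 2/3p^2 + 14/15pq - 3/2q^2 → 2/3p^2 + 29/15pq + 7/5q^2
  leading term p^2: no divisor's leading term divides it; move 2/3p^2 to the remainder.
  leading term pq: subtract (29/30)·f_1 from 29/15pq + 7/5q^2 → -3/2q^2 + 29/15p + 29/10q
  leading term q^2: subtract (-1)·g_3 from -3/2q^2 + 29/15p + 29/10q → 14/15p
  leading term p: no divisor's leading term divides it; move 14/15p to the remainder.
  remainder 2/3p^2 + 14/15p ≠ 0; add g_4 = 2/3p^2 + 14/15p to the basis.

S(f_2,g_3): lcm = pq^2. S = 2/3p^2 + 29/15pq + 7/5q^2.
  leading term p^2: subtract (1)·g_4 from 2/3p^2 + 29/15pq + 7/5q^2 → 29/15pq + 7/5q^2 - 14/15p
  leading term pq: subtract (29/30)·f_1 from 29/15pq + 7/5q^2 - 14/15p → -3/2q^2 + p + 29/10q
  leading term q^2: subtract (-1)·g_3 from -3/2q^2 + p + 29/10q → 0
  remainder 0.

S(f_1,g_4): lcm = p^2q. S = 3/2pq^2 - p^2 - 29/10pq.
  leading term pq^2: subtract (3/4q)·f_1 from 3/2pq^2 - p^2 - 29/10pq → -9/4q^3 - p^2 - 7/5pq + 9/4q^2
  leading term q^3: subtract (-3/2q)·g_3 from -9/4q^3 - p^2 - 7/5pq + 9/4q^2 → -p^2 - 29/10pq - 21/10q^2
  leading term p^2: subtract (-3/2)·g_4 from -p^2 - 29/10pq - 21/10q^2 → -29/10pq - 21/10q^2 + 7/5p
  leading term pq: subtract (-29/20)·f_1 from -29/10pq - 21/10q^2 + 7/5p → 9/4q^2 - 3/2p - 87/20q
  leading term q^2: subtract (3/2)·g_3 from 9/4q^2 - 3/2p - 87/20q → 0
  remainder 0.

S(f_2,g_4): lcm = p^2q. S = 0.
  remainder 0.

S(g_3,g_4): leading monomials are coprime, so the S-polynomial reduces to 0 (Buchberger's first criterion).
Every S-polynomial of the final basis reduces to 0, so we have a Gröbner basis.
Inter-reduce: drop elements whose leading term is divisible by another's, tail-reduce, and make monic.
Reduced Gröbner basis: {p^2 + 7/5p, pq + 7/5q, q^2 - 2/3p - 29/15q}.

Buchberger on the second generating set:
h_1 = 53pq + 12q^2 - 8p + 51q - 8, LT = pq.
h_2 = -27pq - 3q^2 + 2p - 32q, LT = pq.

S(h_1,h_2): lcm = pq. S = 55/477q^2 - 110/1431p - 319/1431q - 8/53.
  leading term q^2: no divisor's leading term divides it; move 55/477q^2 to the remainder.
  leading term p: no divisor's leading term divides it; move -110/1431p to the remainder.
  leading term q: no divisor's leading term divides it; move -319/1431q to the remainder.
  leading term 1: no divisor's leading term divides it; move -8/53 to the remainder.
  remainder 55/477q^2 - 110/1431p - 319/1431q - 8/53 ≠ 0; add k_3 = 55/477q^2 - 110/1431p - 319/1431q - 8/53 to the basis.

S(h_1,k_3): lcm = pq^2. S = 12/53q^3 + 2/3p^2 + 1417/795pq + 51/53q^2 + 72/55p - 8/53q.
  leading term q^3: subtract (108/55q)·k_3 from 12/53q^3 + 2/3p^2 + 1417/795pq + 51/53q^2 + 72/55p - 8/53q → 2/3p^2 + 29/15pq + 7/5q^2 + 72/55p + 8/55q
  leading term p^2: no divisor's leading term divides it; move 2/3p^2 to the remainder.
  leading term pq: subtract (29/795)·h_1 from 29/15pq + 7/5q^2 + 72/55p + 8/55q → 51/53q^2 + 2800/1749p - 4999/2915q + 232/795
  leading term q^2: subtract (459/55)·k_3 from 51/53q^2 + 2800/1749p - 4999/2915q + 232/795 → 74/33p + 8/55q + 256/165
  leading term p: no divisor's leading term divides it; move 74/33p to the remainder.
  leading term q: no divisor's leading term divides it; move 8/55q to the remainder.
  leading term 1: no divisor's leading term divides it; move 256/165 to the remainder.
  remainder 2/3p^2 + 74/33p + 8/55q + 256/165 ≠ 0; add k_4 = 2/3p^2 + 74/33p + 8/55q + 256/165 to the basis.

S(h_2,k_3): lcm = pq^2. S = 1/9q^3 + 2/3p^2 + 251/135pq + 32/27q^2 + 72/55p.
  leading term q^3: subtract (53/55q)·k_3 from 1/9q^3 + 2/3p^2 + 251/135pq + 32/27q^2 + 72/55p → 2/3p^2 + 29/15pq + 7/5q^2 + 72/55p + 8/55q
  leading term p^2: subtract (1)·k_4 from 2/3p^2 + 29/15pq + 7/5q^2 + 72/55p + 8/55q → 29/15pq + 7/5q^2 - 14/15p - 256/165
  leading term pq: subtract (29/795)·h_1 from 29/15pq + 7/5q^2 - 14/15p - 256/165 → 51/53q^2 - 34/53p - 493/265q - 3672/2915
  leading term q^2: subtract (459/55)·k_3 from 51/53q^2 - 34/53p - 493/265q - 3672/2915 → 0
  remainder 0.

S(h_1,k_4): lcm = p^2q. S = 12/53pq^2 - 8/53p^2 - 1400/583pq - 12/55q^2 - 8/53p - 128/55q.
  leading term pq^2: subtract (12/2809q)·h_1 from 12/53pq^2 - 8/53p^2 - 1400/583pq - 12/55q^2 - 8/53p - 128/55q → -144/2809q^3 - 8/53p^2 - 73144/30899pq - 67368/154495q^2 - 8/53p - 354272/154495q
  leading term q^3: subtract (-1296/2915q)·k_3 from -144/2809q^3 - 8/53p^2 - 73144/30899pq - 67368/154495q^2 - 8/53p - 354272/154495q → -8/53p^2 - 1400/583pq - 312/583q^2 - 8/53p - 1376/583q
  leading term p^2: subtract (-12/53)·k_4 from -8/53p^2 - 1400/583pq - 312/583q^2 - 8/53p - 1376/583q → -1400/583pq - 312/583q^2 + 208/583p - 128/55q + 1024/2915
  leading term pq: subtract (-1400/30899)·h_1 from -1400/583pq - 312/583q^2 + 208/583p - 128/55q + 1024/2915 → 24/2809q^2 - 16/2809p - 232/14045q - 1728/154495
  leading term q^2: subtract (216/2915)·k_3 from 24/2809q^2 - 16/2809p - 232/14045q - 1728/154495 → 0
  remainder 0.

S(h_2,k_4): lcm = p^2q. S = 1/9pq^2 - 2/27p^2 - 647/297pq - 12/55q^2 - 128/55q.
  leading term pq^2: subtract (1/477q)·h_1 from 1/9pq^2 - 2/27p^2 - 647/297pq - 12/55q^2 - 128/55q → -4/159q^3 - 2/27p^2 - 34027/15741pq - 2843/8745q^2 - 60616/26235q
  leading term q^3: subtract (-12/55q)·k_3 from -4/159q^3 - 2/27p^2 - 34027/15741pq - 2843/8745q^2 - 60616/26235q → -2/27p^2 - 647/297pq - 37/99q^2 - 232/99q
  leading term p^2: subtract (-1/9)·k_4 from -2/27p^2 - 647/297pq - 37/99q^2 - 232/99q → -647/297pq - 37/99q^2 + 74/297p - 128/55q + 256/1485
  leading term pq: subtract (-647/15741)·h_1 from -647/297pq - 37/99q^2 + 74/297p - 128/55q + 256/1485 → 19/159q^2 - 38/477p - 551/2385q - 456/2915
  leading term q^2: subtract (57/55)·k_3 from 19/159q^2 - 38/477p - 551/2385q - 456/2915 → 0
  remainder 0.

S(k_3,k_4): leading monomials are coprime, so the S-polynomial reduces to 0 (Buchberger's first criterion).
Every S-polynomial of the final basis reduces to 0, so we have a Gröbner basis.
Inter-reduce: drop elements whose leading term is divisible by another's, tail-reduce, and make monic.
Reduced Gröbner basis: {p^2 + 37/11p + 12/55q + 128/55, pq + 7/5q + 8/55, q^2 - 2/3p - 29/15q - 72/55}.

The bases are distinct; the ideals are different.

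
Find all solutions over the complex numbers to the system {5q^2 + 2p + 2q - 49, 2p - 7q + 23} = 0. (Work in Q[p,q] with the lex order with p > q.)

{(-283/10, -24/5), (-1, 3)}

Compute a lex Gröbner basis by Buchberger's algorithm.
f_1 = 2p + 5q^2 + 2q - 49, LT = p.
f_2 = 2p - 7q + 23, LT = p.

S(f_1,f_2): lcm = p. S = 5/2q^2 + 9/2q - 36.
  leading term q^2: no divisor's leading term divides it; move 5/2q^2 to the remainder.
  leading term q: no divisor's leading term divides it; move 9/2q to the remainder.
  leading term 1: no divisor's leading term divides it; move -36 to the remainder.
  remainder 5/2q^2 + 9/2q - 36 ≠ 0; add h_3 = 5/2q^2 + 9/2q - 36 to the basis.

The other S-polynomials (S(f_1,h_3), S(f_2,h_3)) all reduce to 0 modulo the current basis, so we have a Gröbner basis.
Inter-reduce: drop elements whose leading term is divisible by another's, tail-reduce, and make monic.
Reduced Gröbner basis: {p - 7/2q + 23/2, q^2 + 9/5q - 72/5}.

Elimination: the polynomial q^2 + 9/5q - 72/5 lies in the elimination ideal for q, so q ∈ {-24/5, 3}. For each such q, the remaining basis elements (now univariate) give the rest of the solution.
  q = -24/5: the earlier basis element becomes p + 283/10 = 0, giving p = -283/10 — point (-283/10, -24/5).
  q = 3: the earlier basis element becomes p + 1 = 0, giving p = -1 — point (-1, 3).
Check: every point annihilates each of the original generators.
This is the nonlinear analogue of row-reducing a linear system.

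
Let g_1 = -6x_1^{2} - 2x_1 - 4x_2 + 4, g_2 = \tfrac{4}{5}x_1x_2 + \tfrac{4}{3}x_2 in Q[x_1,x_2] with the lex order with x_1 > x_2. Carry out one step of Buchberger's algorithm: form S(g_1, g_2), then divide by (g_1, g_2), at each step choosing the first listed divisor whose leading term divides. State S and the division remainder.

lcm(LM(g_1), LM(g_2)) = x_1^{2}x_2.
S = (lcm/LT(g_1))·g_1 − (lcm/LT(g_2))·g_2 = -\tfrac{4}{3}x_1x_2 + \tfrac{2}{3}x_2^{2} - \tfrac{2}{3}x_2.
Reduce S modulo (g_1, g_2) in that order:
  leading term x_1x_2: subtract (-\tfrac{5}{3})·g_2 from -\tfrac{4}{3}x_1x_2 + \tfrac{2}{3}x_2^{2} - \tfrac{2}{3}x_2 → \tfrac{2}{3}x_2^{2} + \tfrac{14}{9}x_2
  leading term x_2^{2}: no divisor's leading term divides it; move \tfrac{2}{3}x_2^{2} to the remainder.
  leading term x_2: no divisor's leading term divides it; move \tfrac{14}{9}x_2 to the remainder.
The remainder \tfrac{2}{3}x_2^{2} + \tfrac{14}{9}x_2 is nonzero, so it would be added as the next basis element.
An S-polynomial is built so that the two leading terms cancel; whether anything survives reduction is exactly the Gröbner-basis criterion.

S(g_1, g_2) = -\tfrac{4}{3}x_1x_2 + \tfrac{2}{3}x_2^{2} - \tfrac{2}{3}x_2; remainder on division = \tfrac{2}{3}x_2^{2} + \tfrac{14}{9}x_2.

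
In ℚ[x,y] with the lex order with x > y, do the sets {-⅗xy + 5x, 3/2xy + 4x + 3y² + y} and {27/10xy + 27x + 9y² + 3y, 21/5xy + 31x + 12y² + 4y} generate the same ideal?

Equality of ideals is decidable: compute both reduced Gröbner bases (unique for the ordering) and check whether they agree.
Buchberger on the first generating set:
f_1 = -⅗xy + 5x, LT = xy.
f_2 = 3/2xy + 4x + 3y² + y, LT = xy.

S(f_1,f_2): lcm = xy. S = -11x - 2y² - ⅔y.
  leading term x: no divisor's leading term divides it; move -11x to the remainder.
  leading term y²: no divisor's leading term divides it; move -2y² to the remainder.
  leading term y: no divisor's leading term divides it; move -⅔y to the remainder.
  remainder -11x - 2y² - ⅔y ≠ 0; add g_3 = -11x - 2y² - ⅔y to the basis.

S(f_1,g_3): lcm = xy. S = -25/3x - 2/11y³ - 2/33y².
  leading term x: subtract (25/33)·g_3 from -25/3x - 2/11y³ - 2/33y² → -2/11y³ + 16/11y² + 50/99y
  leading term y³: no divisor's leading term divides it; move -2/11y³ to the remainder.
  leading term y²: no divisor's leading term divides it; move 16/11y² to the remainder.
  leading term y: no divisor's leading term divides it; move 50/99y to the remainder.
  remainder -2/11y³ + 16/11y² + 50/99y ≠ 0; add g_4 = -2/11y³ + 16/11y² + 50/99y to the basis.

S(f_2,g_3): lcm = xy. S = 8/3x - 2/11y³ + 64/33y² + ⅔y.
  leading term x: subtract (-8/33)·g_3 from 8/3x - 2/11y³ + 64/33y² + ⅔y → -2/11y³ + 16/11y² + 50/99y
  leading term y³: subtract (1)·g_4 from -2/11y³ + 16/11y² + 50/99y → 0
  remainder 0.

S(f_1,g_4): lcm = xy³. S = -⅓xy² + 25/9xy.
  leading term xy²: subtract (5/9y)·f_1 from -⅓xy² + 25/9xy → 0
  remainder 0.

S(f_2,g_4): lcm = xy³. S = 32/3xy² + 25/9xy + 2y⁴ + ⅔y³.
  leading term xy²: subtract (-160/9y)·f_1 from 32/3xy² + 25/9xy + 2y⁴ + ⅔y³ → 275/3xy + 2y⁴ + ⅔y³
  leading term xy: subtract (-1375/9)·f_1 from 275/3xy + 2y⁴ + ⅔y³ → 6875/9x + 2y⁴ + ⅔y³
  leading term x: subtract (-625/9)·g_3 from 6875/9x + 2y⁴ + ⅔y³ → 2y⁴ + ⅔y³ - 1250/9y² - 1250/27y
  leading term y⁴: subtract (-11y)·g_4 from 2y⁴ + ⅔y³ - 1250/9y² - 1250/27y → 50/3y³ - 400/3y² - 1250/27y
  leading term y³: subtract (-275/3)·g_4 from 50/3y³ - 400/3y² - 1250/27y → 0
  remainder 0.

S(g_3,g_4): leading monomials are coprime, so the S-polynomial reduces to 0 (Buchberger's first criterion).
Every S-polynomial of the final basis reduces to 0, so we have a Gröbner basis.
Inter-reduce: drop elements whose leading term is divisible by another's, tail-reduce, and make monic.
Reduced Gröbner basis: {x + 2/11y² + 2/33y, y³ - 8y² - 25/9y}.

Buchberger on the second generating set:
h_1 = 27/10xy + 27x + 9y² + 3y, LT = xy.
h_2 = 21/5xy + 31x + 12y² + 4y, LT = xy.

S(h_1,h_2): lcm = xy. S = 55/21x + 10/21y² + 10/63y.
  leading term x: no divisor's leading term divides it; move 55/21x to the remainder.
  leading term y²: no divisor's leading term divides it; move 10/21y² to the remainder.
  leading term y: no divisor's leading term divides it; move 10/63y to the remainder.
  remainder 55/21x + 10/21y² + 10/63y ≠ 0; add k_3 = 55/21x + 10/21y² + 10/63y to the basis.

S(h_1,k_3): lcm = xy. S = 10x - 2/11y³ + 36/11y² + 10/9y.
  leading term x: subtract (42/11)·k_3 from 10x - 2/11y³ + 36/11y² + 10/9y → -2/11y³ + 16/11y² + 50/99y
  leading term y³: no divisor's leading term divides it; move -2/11y³ to the remainder.
  leading term y²: no divisor's leading term divides it; move 16/11y² to the remainder.
  leading term y: no divisor's leading term divides it; move 50/99y to the remainder.
  remainder -2/11y³ + 16/11y² + 50/99y ≠ 0; add k_4 = -2/11y³ + 16/11y² + 50/99y to the basis.

S(h_2,k_3): lcm = xy. S = 155/21x - 2/11y³ + 646/231y² + 20/21y.
  leading term x: subtract (31/11)·k_3 from 155/21x - 2/11y³ + 646/231y² + 20/21y → -2/11y³ + 16/11y² + 50/99y
  leading term y³: subtract (1)·k_4 from -2/11y³ + 16/11y² + 50/99y → 0
  remainder 0.

S(h_1,k_4): lcm = xy³. S = 18xy² + 25/9xy + 10/3y⁴ + 10/9y³.
  leading term xy²: subtract (20/3y)·h_1 from 18xy² + 25/9xy + 10/3y⁴ + 10/9y³ → -1595/9xy + 10/3y⁴ - 530/9y³ - 20y²
  leading term xy: subtract (-15950/243)·h_1 from -1595/9xy + 10/3y⁴ - 530/9y³ - 20y² → 15950/9x + 10/3y⁴ - 530/9y³ + 15410/27y² + 15950/81y
  leading term x: subtract (2030/3)·k_3 from 15950/9x + 10/3y⁴ - 530/9y³ + 15410/27y² + 15950/81y → 10/3y⁴ - 530/9y³ + 6710/27y² + 7250/81y
  leading term y⁴: subtract (-55/3y)·k_4 from 10/3y⁴ - 530/9y³ + 6710/27y² + 7250/81y → -290/9y³ + 2320/9y² + 7250/81y
  leading term y³: subtract (1595/9)·k_4 from -290/9y³ + 2320/9y² + 7250/81y → 0
  remainder 0.

S(h_2,k_4): lcm = xy³. S = 323/21xy² + 25/9xy + 20/7y⁴ + 20/21y³.
  leading term xy²: subtract (3230/567y)·h_1 from 323/21xy² + 25/9xy + 20/7y⁴ + 20/21y³ → -9515/63xy + 20/7y⁴ - 3170/63y³ - 3230/189y²
  leading term xy: subtract (-95150/1701)·h_1 from -9515/63xy + 20/7y⁴ - 3170/63y³ - 3230/189y² → 95150/63x + 20/7y⁴ - 3170/63y³ + 30640/63y² + 95150/567y
  leading term x: subtract (1730/3)·k_3 from 95150/63x + 20/7y⁴ - 3170/63y³ + 30640/63y² + 95150/567y → 20/7y⁴ - 3170/63y³ + 13340/63y² + 43250/567y
  leading term y⁴: subtract (-110/7y)·k_4 from 20/7y⁴ - 3170/63y³ + 13340/63y² + 43250/567y → -1730/63y³ + 13840/63y² + 43250/567y
  leading term y³: subtract (9515/63)·k_4 from -1730/63y³ + 13840/63y² + 43250/567y → 0
  remainder 0.

S(k_3,k_4): leading monomials are coprime, so the S-polynomial reduces to 0 (Buchberger's first criterion).
Every S-polynomial of the final basis reduces to 0, so we have a Gröbner basis.
Inter-reduce: drop elements whose leading term is divisible by another's, tail-reduce, and make monic.
Reduced Gröbner basis: {x + 2/11y² + 2/33y, y³ - 8y² - 25/9y}.

These coincide, so the ideals are equal.
The choice of monomial ordering does not affect the verdict — as long as both bases are computed under the same ordering, their equality decides ideal equality.

Yes, the ideals are equal.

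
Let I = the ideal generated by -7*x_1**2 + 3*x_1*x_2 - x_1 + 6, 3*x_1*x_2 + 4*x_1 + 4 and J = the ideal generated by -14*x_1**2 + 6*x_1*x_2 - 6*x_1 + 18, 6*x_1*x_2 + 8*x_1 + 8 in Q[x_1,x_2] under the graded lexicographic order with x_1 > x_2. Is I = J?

No, the ideals differ.

Equality of ideals is decidable: compute both reduced Gröbner bases (unique for the ordering) and check whether they agree.
Buchberger on the first generating set:
f_1 = -7*x_1**2 + 3*x_1*x_2 - x_1 + 6, LT = x_1**2.
f_2 = 3*x_1*x_2 + 4*x_1 + 4, LT = x_1*x_2.

S(f_1,f_2): lcm = x_1**2*x_2. S = -3/7*x_1*x_2**2 - 4/3*x_1**2 + 1/7*x_1*x_2 - 4/3*x_1 - 6/7*x_2.
  leading term x_1*x_2**2: subtract (-1/7*x_2)·f_2 from -3/7*x_1*x_2**2 - 4/3*x_1**2 + 1/7*x_1*x_2 - 4/3*x_1 - 6/7*x_2 → -4/3*x_1**2 + 5/7*x_1*x_2 - 4/3*x_1 - 2/7*x_2
  leading term x_1**2: subtract (4/21)·f_1 from -4/3*x_1**2 + 5/7*x_1*x_2 - 4/3*x_1 - 2/7*x_2 → 1/7*x_1*x_2 - 8/7*x_1 - 2/7*x_2 - 8/7
  leading term x_1*x_2: subtract (1/21)·f_2 from 1/7*x_1*x_2 - 8/7*x_1 - 2/7*x_2 - 8/7 → -4/3*x_1 - 2/7*x_2 - 4/3
  leading term x_1: no divisor's leading term divides it; move -4/3*x_1 to the remainder.
  leading term x_2: no divisor's leading term divides it; move -2/7*x_2 to the remainder.
  leading term 1: no divisor's leading term divides it; move -4/3 to the remainder.
  remainder -4/3*x_1 - 2/7*x_2 - 4/3 ≠ 0; add g_3 = -4/3*x_1 - 2/7*x_2 - 4/3 to the basis.

S(f_2,g_3): lcm = x_1*x_2. S = -3/14*x_2**2 + 4/3*x_1 - x_2 + 4/3.
  leading term x_2**2: no divisor's leading term divides it; move -3/14*x_2**2 to the remainder.
  leading term x_1: subtract (-1)·g_3 from 4/3*x_1 - x_2 + 4/3 → -9/7*x_2
  leading term x_2: no divisor's leading term divides it; move -9/7*x_2 to the remainder.
  remainder -3/14*x_2**2 - 9/7*x_2 ≠ 0; add g_4 = -3/14*x_2**2 - 9/7*x_2 to the basis.

The other S-polynomials (S(f_1,g_3), S(f_1,g_4), S(f_2,g_4), S(g_3,g_4)) all reduce to 0 modulo the current basis, so we have a Gröbner basis.
Inter-reduce: drop elements whose leading term is divisible by another's, tail-reduce, and make monic.
Reduced Gröbner basis: {x_2**2 + 6*x_2, x_1 + 3/14*x_2 + 1}.

Buchberger on the second generating set:
h_1 = -14*x_1**2 + 6*x_1*x_2 - 6*x_1 + 18, LT = x_1**2.
h_2 = 6*x_1*x_2 + 8*x_1 + 8, LT = x_1*x_2.

S(h_1,h_2): lcm = x_1**2*x_2. S = -3/7*x_1*x_2**2 - 4/3*x_1**2 + 3/7*x_1*x_2 - 4/3*x_1 - 9/7*x_2.
  leading term x_1*x_2**2: subtract (-1/14*x_2)·h_2 from -3/7*x_1*x_2**2 - 4/3*x_1**2 + 3/7*x_1*x_2 - 4/3*x_1 - 9/7*x_2 → -4/3*x_1**2 + x_1*x_2 - 4/3*x_1 - 5/7*x_2
  leading term x_1**2: subtract (2/21)·h_1 from -4/3*x_1**2 + x_1*x_2 - 4/3*x_1 - 5/7*x_2 → 3/7*x_1*x_2 - 16/21*x_1 - 5/7*x_2 - 12/7
  leading term x_1*x_2: subtract (1/14)·h_2 from 3/7*x_1*x_2 - 16/21*x_1 - 5/7*x_2 - 12/7 → -4/3*x_1 - 5/7*x_2 - 16/7
  leading term x_1: no divisor's leading term divides it; move -4/3*x_1 to the remainder.
  leading term x_2: no divisor's leading term divides it; move -5/7*x_2 to the remainder.
  leading term 1: no divisor's leading term divides it; move -16/7 to the remainder.
  remainder -4/3*x_1 - 5/7*x_2 - 16/7 ≠ 0; add k_3 = -4/3*x_1 - 5/7*x_2 - 16/7 to the basis.

S(h_2,k_3): lcm = x_1*x_2. S = -15/28*x_2**2 + 4/3*x_1 - 12/7*x_2 + 4/3.
  leading term x_2**2: no divisor's leading term divides it; move -15/28*x_2**2 to the remainder.
  leading term x_1: subtract (-1)·k_3 from 4/3*x_1 - 12/7*x_2 + 4/3 → -17/7*x_2 - 20/21
  leading term x_2: no divisor's leading term divides it; move -17/7*x_2 to the remainder.
  leading term 1: no divisor's leading term divides it; move -20/21 to the remainder.
  remainder -15/28*x_2**2 - 17/7*x_2 - 20/21 ≠ 0; add k_4 = -15/28*x_2**2 - 17/7*x_2 - 20/21 to the basis.

The other S-polynomials (S(h_1,k_3), S(h_1,k_4), S(h_2,k_4), S(k_3,k_4)) all reduce to 0 modulo the current basis, so we have a Gröbner basis.
Inter-reduce: drop elements whose leading term is divisible by another's, tail-reduce, and make monic.
Reduced Gröbner basis: {x_2**2 + 68/15*x_2 + 16/9, x_1 + 15/28*x_2 + 12/7}.

Since the reduced bases disagree, the two ideals are not the same.
The choice of monomial ordering does not affect the verdict — as long as both bases are computed under the same ordering, their equality decides ideal equality.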